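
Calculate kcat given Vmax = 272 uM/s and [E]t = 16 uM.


kcat = Vmax / [E]t
kcat = 272 / 16
kcat = 17.0 s^-1

17.0 s^-1


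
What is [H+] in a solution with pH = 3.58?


[H+] = 10^(-pH)
[H+] = 10^(-3.58)
[H+] = 2.630e-04 M

2.630e-04 M


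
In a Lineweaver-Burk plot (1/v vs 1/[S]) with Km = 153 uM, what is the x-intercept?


x-intercept = -1/Km
= -1/153
= -0.0065 1/uM

-0.0065 1/uM


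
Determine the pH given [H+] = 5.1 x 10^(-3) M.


pH = -log10([H+])
pH = -log10(5.1 x 10^(-3))
pH = 2.2924

2.2924


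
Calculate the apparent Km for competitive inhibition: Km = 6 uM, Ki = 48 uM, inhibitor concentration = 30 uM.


Km_app = Km * (1 + [I]/Ki)
Km_app = 6 * (1 + 30/48)
Km_app = 9.75 uM

9.75 uM


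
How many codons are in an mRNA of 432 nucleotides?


codons = nucleotides / 3
codons = 432 / 3 = 144

144


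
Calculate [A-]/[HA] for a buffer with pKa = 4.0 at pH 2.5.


[A-]/[HA] = 10^(pH - pKa)
= 10^(2.5 - 4.0)
= 0.0316

0.0316


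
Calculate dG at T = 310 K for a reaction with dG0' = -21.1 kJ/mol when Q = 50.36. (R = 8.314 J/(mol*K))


dG = dG0' + RT * ln(Q) / 1000
dG = -21.1 + 8.314 * 310 * ln(50.36) / 1000
dG = -10.9989 kJ/mol

-10.9989 kJ/mol


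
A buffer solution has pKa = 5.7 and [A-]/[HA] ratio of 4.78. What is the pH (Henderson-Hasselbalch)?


pH = pKa + log10([A-]/[HA])
pH = 5.7 + log10(4.78)
pH = 6.3794

6.3794


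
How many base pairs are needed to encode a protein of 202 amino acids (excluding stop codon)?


Each amino acid = 1 codon = 3 bp
bp = 202 * 3 = 606 bp

606 bp


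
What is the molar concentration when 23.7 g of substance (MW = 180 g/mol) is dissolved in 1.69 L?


C = (mass / MW) / volume
C = (23.7 / 180) / 1.69
C = 0.0779 M

0.0779 M


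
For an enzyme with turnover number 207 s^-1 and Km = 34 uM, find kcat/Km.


Catalytic efficiency = kcat / Km
= 207 / 34
= 6.0882 uM^-1*s^-1

6.0882 uM^-1*s^-1


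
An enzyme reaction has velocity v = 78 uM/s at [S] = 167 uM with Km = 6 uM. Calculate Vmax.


Vmax = v * (Km + [S]) / [S]
Vmax = 78 * (6 + 167) / 167
Vmax = 80.8024 uM/s

80.8024 uM/s


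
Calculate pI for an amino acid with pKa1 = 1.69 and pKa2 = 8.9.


pI = (pKa1 + pKa2) / 2
pI = (1.69 + 8.9) / 2
pI = 5.295

5.295


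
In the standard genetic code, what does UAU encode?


Standard genetic code lookup.
Codon UAU -> Tyr

Tyr


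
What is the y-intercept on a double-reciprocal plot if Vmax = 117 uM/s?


y-intercept = 1/Vmax
= 1/117
= 0.0085 s/uM

0.0085 s/uM


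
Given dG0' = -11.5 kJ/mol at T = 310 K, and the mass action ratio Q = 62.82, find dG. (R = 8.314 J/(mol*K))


dG = dG0' + RT * ln(Q) / 1000
dG = -11.5 + 8.314 * 310 * ln(62.82) / 1000
dG = -0.8291 kJ/mol

-0.8291 kJ/mol


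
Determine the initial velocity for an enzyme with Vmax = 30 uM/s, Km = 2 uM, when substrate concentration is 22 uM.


v = Vmax * [S] / (Km + [S])
v = 30 * 22 / (2 + 22)
v = 27.5 uM/s

27.5 uM/s


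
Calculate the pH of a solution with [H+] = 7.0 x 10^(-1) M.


pH = -log10([H+])
pH = -log10(7.0 x 10^(-1))
pH = 0.1549

0.1549


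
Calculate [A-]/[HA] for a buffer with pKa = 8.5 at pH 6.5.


[A-]/[HA] = 10^(pH - pKa)
= 10^(6.5 - 8.5)
= 0.01

0.01


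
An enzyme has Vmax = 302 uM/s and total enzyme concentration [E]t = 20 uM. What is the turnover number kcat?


kcat = Vmax / [E]t
kcat = 302 / 20
kcat = 15.1 s^-1

15.1 s^-1


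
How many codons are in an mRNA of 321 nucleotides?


codons = nucleotides / 3
codons = 321 / 3 = 107

107


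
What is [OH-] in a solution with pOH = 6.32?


[OH-] = 10^(-pOH)
[OH-] = 10^(-6.32)
[OH-] = 4.786e-07 M

4.786e-07 M


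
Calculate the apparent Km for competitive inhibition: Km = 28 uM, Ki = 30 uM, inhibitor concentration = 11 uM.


Km_app = Km * (1 + [I]/Ki)
Km_app = 28 * (1 + 11/30)
Km_app = 38.2667 uM

38.2667 uM


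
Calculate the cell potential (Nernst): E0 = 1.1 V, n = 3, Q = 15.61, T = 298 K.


E = E0 - (RT/nF) * ln(Q)
E = 1.1 - (8.314 * 298 / (3 * 96485)) * ln(15.61)
E = 1.0765 V

1.0765 V


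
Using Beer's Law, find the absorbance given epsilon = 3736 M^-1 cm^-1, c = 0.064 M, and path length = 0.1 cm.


A = epsilon * c * l
A = 3736 * 0.064 * 0.1
A = 23.9104

23.9104


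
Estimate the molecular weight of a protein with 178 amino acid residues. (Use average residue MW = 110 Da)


MW = n_residues * 110 Da
MW = 178 * 110
MW = 19580 Da

19580 Da


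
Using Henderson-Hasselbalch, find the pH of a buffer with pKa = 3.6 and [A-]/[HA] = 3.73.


pH = pKa + log10([A-]/[HA])
pH = 3.6 + log10(3.73)
pH = 4.1717

4.1717


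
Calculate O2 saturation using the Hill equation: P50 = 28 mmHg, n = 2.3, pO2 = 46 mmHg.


Y = pO2^n / (P50^n + pO2^n)
Y = 46^2.3 / (28^2.3 + 46^2.3)
Y = 75.8%

75.8%


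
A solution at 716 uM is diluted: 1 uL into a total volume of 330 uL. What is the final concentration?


C2 = C1 * V1 / V2
C2 = 716 * 1 / 330
C2 = 2.1697 uM

2.1697 uM


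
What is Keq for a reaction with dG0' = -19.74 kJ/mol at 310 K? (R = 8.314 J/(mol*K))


Keq = exp(-dG0 * 1000 / (R * T))
Keq = exp(-(-19.74) * 1000 / (8.314 * 310))
Keq = 2119.7625

2119.7625


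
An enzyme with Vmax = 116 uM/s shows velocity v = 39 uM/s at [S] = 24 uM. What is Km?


Km = [S] * (Vmax - v) / v
Km = 24 * (116 - 39) / 39
Km = 47.3846 uM

47.3846 uM


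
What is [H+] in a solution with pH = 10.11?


[H+] = 10^(-pH)
[H+] = 10^(-10.11)
[H+] = 7.762e-11 M

7.762e-11 M


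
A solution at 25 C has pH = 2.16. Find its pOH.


pOH = 14 - pH
pOH = 14 - 2.16
pOH = 11.84

11.84


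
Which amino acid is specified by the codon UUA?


Standard genetic code lookup.
Codon UUA -> Leu

Leu


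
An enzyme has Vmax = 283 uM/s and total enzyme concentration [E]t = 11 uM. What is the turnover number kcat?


kcat = Vmax / [E]t
kcat = 283 / 11
kcat = 25.7273 s^-1

25.7273 s^-1


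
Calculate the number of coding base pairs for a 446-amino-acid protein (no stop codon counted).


Each amino acid = 1 codon = 3 bp
bp = 446 * 3 = 1338 bp

1338 bp


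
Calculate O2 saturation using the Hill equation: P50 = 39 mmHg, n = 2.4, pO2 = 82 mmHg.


Y = pO2^n / (P50^n + pO2^n)
Y = 82^2.4 / (39^2.4 + 82^2.4)
Y = 85.61%

85.61%


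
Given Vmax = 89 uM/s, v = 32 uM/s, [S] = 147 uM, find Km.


Km = [S] * (Vmax - v) / v
Km = 147 * (89 - 32) / 32
Km = 261.8438 uM

261.8438 uM


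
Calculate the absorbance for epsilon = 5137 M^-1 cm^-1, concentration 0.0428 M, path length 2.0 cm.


A = epsilon * c * l
A = 5137 * 0.0428 * 2.0
A = 439.7272

439.7272


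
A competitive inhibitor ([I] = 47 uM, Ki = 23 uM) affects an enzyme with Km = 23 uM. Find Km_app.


Km_app = Km * (1 + [I]/Ki)
Km_app = 23 * (1 + 47/23)
Km_app = 70.0 uM

70.0 uM


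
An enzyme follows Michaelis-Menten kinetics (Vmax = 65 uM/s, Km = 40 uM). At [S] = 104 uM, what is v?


v = Vmax * [S] / (Km + [S])
v = 65 * 104 / (40 + 104)
v = 46.9444 uM/s

46.9444 uM/s


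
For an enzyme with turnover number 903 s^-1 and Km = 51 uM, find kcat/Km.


Catalytic efficiency = kcat / Km
= 903 / 51
= 17.7059 uM^-1*s^-1

17.7059 uM^-1*s^-1


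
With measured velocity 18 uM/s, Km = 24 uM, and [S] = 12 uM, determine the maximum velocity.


Vmax = v * (Km + [S]) / [S]
Vmax = 18 * (24 + 12) / 12
Vmax = 54.0 uM/s

54.0 uM/s


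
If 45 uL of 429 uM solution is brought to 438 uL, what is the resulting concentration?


C2 = C1 * V1 / V2
C2 = 429 * 45 / 438
C2 = 44.0753 uM

44.0753 uM


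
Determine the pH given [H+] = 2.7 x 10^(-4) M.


pH = -log10([H+])
pH = -log10(2.7 x 10^(-4))
pH = 3.5686

3.5686


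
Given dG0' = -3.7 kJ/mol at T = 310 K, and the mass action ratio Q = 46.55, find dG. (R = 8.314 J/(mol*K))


dG = dG0' + RT * ln(Q) / 1000
dG = -3.7 + 8.314 * 310 * ln(46.55) / 1000
dG = 6.1983 kJ/mol

6.1983 kJ/mol


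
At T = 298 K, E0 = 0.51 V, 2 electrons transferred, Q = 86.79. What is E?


E = E0 - (RT/nF) * ln(Q)
E = 0.51 - (8.314 * 298 / (2 * 96485)) * ln(86.79)
E = 0.4527 V

0.4527 V


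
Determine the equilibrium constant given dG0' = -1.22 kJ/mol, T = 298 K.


Keq = exp(-dG0 * 1000 / (R * T))
Keq = exp(-(-1.22) * 1000 / (8.314 * 298))
Keq = 1.6363

1.6363


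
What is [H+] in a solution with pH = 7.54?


[H+] = 10^(-pH)
[H+] = 10^(-7.54)
[H+] = 2.884e-08 M

2.884e-08 M


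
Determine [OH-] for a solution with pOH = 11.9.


[OH-] = 10^(-pOH)
[OH-] = 10^(-11.9)
[OH-] = 1.259e-12 M

1.259e-12 M


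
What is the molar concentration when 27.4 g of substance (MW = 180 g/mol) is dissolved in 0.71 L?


C = (mass / MW) / volume
C = (27.4 / 180) / 0.71
C = 0.2144 M

0.2144 M


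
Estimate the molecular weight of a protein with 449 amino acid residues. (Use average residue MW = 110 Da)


MW = n_residues * 110 Da
MW = 449 * 110
MW = 49390 Da

49390 Da


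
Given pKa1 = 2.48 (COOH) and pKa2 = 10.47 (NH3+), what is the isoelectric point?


pI = (pKa1 + pKa2) / 2
pI = (2.48 + 10.47) / 2
pI = 6.475

6.475


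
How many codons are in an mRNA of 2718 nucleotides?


codons = nucleotides / 3
codons = 2718 / 3 = 906

906


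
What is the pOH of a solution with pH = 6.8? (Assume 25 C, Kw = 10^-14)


pOH = 14 - pH
pOH = 14 - 6.8
pOH = 7.2

7.2


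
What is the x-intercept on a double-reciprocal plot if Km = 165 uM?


x-intercept = -1/Km
= -1/165
= -0.0061 1/uM

-0.0061 1/uM


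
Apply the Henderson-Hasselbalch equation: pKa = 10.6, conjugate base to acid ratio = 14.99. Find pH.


pH = pKa + log10([A-]/[HA])
pH = 10.6 + log10(14.99)
pH = 11.7758

11.7758


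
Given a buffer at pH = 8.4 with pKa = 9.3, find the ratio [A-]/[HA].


[A-]/[HA] = 10^(pH - pKa)
= 10^(8.4 - 9.3)
= 0.1259

0.1259


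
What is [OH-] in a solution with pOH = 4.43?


[OH-] = 10^(-pOH)
[OH-] = 10^(-4.43)
[OH-] = 3.715e-05 M

3.715e-05 M


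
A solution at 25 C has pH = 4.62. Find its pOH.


pOH = 14 - pH
pOH = 14 - 4.62
pOH = 9.38

9.38


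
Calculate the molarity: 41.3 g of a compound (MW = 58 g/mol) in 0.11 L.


C = (mass / MW) / volume
C = (41.3 / 58) / 0.11
C = 6.4734 M

6.4734 M


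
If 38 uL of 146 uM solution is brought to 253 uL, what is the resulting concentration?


C2 = C1 * V1 / V2
C2 = 146 * 38 / 253
C2 = 21.9289 uM

21.9289 uM


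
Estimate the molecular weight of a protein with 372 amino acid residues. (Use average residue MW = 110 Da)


MW = n_residues * 110 Da
MW = 372 * 110
MW = 40920 Da

40920 Da


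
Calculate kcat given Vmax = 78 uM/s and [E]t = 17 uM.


kcat = Vmax / [E]t
kcat = 78 / 17
kcat = 4.5882 s^-1

4.5882 s^-1


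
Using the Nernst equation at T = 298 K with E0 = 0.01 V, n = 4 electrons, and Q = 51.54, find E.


E = E0 - (RT/nF) * ln(Q)
E = 0.01 - (8.314 * 298 / (4 * 96485)) * ln(51.54)
E = -0.0153 V

-0.0153 V


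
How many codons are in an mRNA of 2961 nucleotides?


codons = nucleotides / 3
codons = 2961 / 3 = 987

987


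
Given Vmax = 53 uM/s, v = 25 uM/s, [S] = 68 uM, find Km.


Km = [S] * (Vmax - v) / v
Km = 68 * (53 - 25) / 25
Km = 76.16 uM

76.16 uM


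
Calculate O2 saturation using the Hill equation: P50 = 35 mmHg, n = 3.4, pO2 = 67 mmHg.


Y = pO2^n / (P50^n + pO2^n)
Y = 67^3.4 / (35^3.4 + 67^3.4)
Y = 90.09%

90.09%


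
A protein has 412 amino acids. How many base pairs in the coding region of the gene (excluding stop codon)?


Each amino acid = 1 codon = 3 bp
bp = 412 * 3 = 1236 bp

1236 bp


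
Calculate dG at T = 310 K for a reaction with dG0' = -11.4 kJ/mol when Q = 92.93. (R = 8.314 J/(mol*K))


dG = dG0' + RT * ln(Q) / 1000
dG = -11.4 + 8.314 * 310 * ln(92.93) / 1000
dG = 0.2801 kJ/mol

0.2801 kJ/mol


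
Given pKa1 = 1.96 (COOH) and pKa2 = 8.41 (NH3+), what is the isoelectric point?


pI = (pKa1 + pKa2) / 2
pI = (1.96 + 8.41) / 2
pI = 5.185

5.185


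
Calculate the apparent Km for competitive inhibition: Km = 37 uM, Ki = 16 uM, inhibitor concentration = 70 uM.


Km_app = Km * (1 + [I]/Ki)
Km_app = 37 * (1 + 70/16)
Km_app = 198.875 uM

198.875 uM


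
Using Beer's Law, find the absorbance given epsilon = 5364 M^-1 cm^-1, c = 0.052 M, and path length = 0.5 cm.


A = epsilon * c * l
A = 5364 * 0.052 * 0.5
A = 139.464

139.464


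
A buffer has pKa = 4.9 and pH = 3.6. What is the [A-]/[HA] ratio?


[A-]/[HA] = 10^(pH - pKa)
= 10^(3.6 - 4.9)
= 0.0501

0.0501


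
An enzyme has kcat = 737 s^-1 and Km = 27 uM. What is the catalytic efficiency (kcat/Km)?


Catalytic efficiency = kcat / Km
= 737 / 27
= 27.2963 uM^-1*s^-1

27.2963 uM^-1*s^-1


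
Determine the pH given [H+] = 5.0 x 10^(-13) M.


pH = -log10([H+])
pH = -log10(5.0 x 10^(-13))
pH = 12.301

12.301


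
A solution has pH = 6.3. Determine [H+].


[H+] = 10^(-pH)
[H+] = 10^(-6.3)
[H+] = 5.012e-07 M

5.012e-07 M


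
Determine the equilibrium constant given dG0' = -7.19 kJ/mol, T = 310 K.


Keq = exp(-dG0 * 1000 / (R * T))
Keq = exp(-(-7.19) * 1000 / (8.314 * 310))
Keq = 16.2761

16.2761


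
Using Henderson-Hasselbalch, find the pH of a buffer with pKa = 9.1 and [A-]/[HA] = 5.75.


pH = pKa + log10([A-]/[HA])
pH = 9.1 + log10(5.75)
pH = 9.8597

9.8597


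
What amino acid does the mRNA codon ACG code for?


Standard genetic code lookup.
Codon ACG -> Thr

Thr


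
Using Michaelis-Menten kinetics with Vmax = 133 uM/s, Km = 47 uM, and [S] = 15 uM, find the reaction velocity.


v = Vmax * [S] / (Km + [S])
v = 133 * 15 / (47 + 15)
v = 32.1774 uM/s

32.1774 uM/s


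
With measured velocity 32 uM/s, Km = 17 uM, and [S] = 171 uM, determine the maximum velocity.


Vmax = v * (Km + [S]) / [S]
Vmax = 32 * (17 + 171) / 171
Vmax = 35.1813 uM/s

35.1813 uM/s


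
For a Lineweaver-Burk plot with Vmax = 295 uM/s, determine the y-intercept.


y-intercept = 1/Vmax
= 1/295
= 0.0034 s/uM

0.0034 s/uM


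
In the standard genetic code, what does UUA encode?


Standard genetic code lookup.
Codon UUA -> Leu

Leu


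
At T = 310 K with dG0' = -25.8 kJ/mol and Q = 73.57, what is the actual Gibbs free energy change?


dG = dG0' + RT * ln(Q) / 1000
dG = -25.8 + 8.314 * 310 * ln(73.57) / 1000
dG = -14.722 kJ/mol

-14.722 kJ/mol


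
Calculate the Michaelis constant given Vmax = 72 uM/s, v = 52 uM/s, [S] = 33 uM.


Km = [S] * (Vmax - v) / v
Km = 33 * (72 - 52) / 52
Km = 12.6923 uM

12.6923 uM


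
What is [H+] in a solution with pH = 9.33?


[H+] = 10^(-pH)
[H+] = 10^(-9.33)
[H+] = 4.677e-10 M

4.677e-10 M


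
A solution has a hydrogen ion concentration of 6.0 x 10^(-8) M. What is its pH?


pH = -log10([H+])
pH = -log10(6.0 x 10^(-8))
pH = 7.2218

7.2218


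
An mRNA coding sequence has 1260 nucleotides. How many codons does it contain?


codons = nucleotides / 3
codons = 1260 / 3 = 420

420


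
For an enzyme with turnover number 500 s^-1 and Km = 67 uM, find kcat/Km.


Catalytic efficiency = kcat / Km
= 500 / 67
= 7.4627 uM^-1*s^-1

7.4627 uM^-1*s^-1


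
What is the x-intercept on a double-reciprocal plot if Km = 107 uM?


x-intercept = -1/Km
= -1/107
= -0.0093 1/uM

-0.0093 1/uM


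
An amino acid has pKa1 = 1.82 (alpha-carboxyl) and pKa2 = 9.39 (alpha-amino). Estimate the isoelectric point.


pI = (pKa1 + pKa2) / 2
pI = (1.82 + 9.39) / 2
pI = 5.605

5.605


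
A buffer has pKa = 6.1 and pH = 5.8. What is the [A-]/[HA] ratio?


[A-]/[HA] = 10^(pH - pKa)
= 10^(5.8 - 6.1)
= 0.5012

0.5012


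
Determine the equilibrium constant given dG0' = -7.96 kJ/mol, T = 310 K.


Keq = exp(-dG0 * 1000 / (R * T))
Keq = exp(-(-7.96) * 1000 / (8.314 * 310))
Keq = 21.9432

21.9432


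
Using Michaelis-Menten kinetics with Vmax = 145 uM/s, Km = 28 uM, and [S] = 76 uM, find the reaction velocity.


v = Vmax * [S] / (Km + [S])
v = 145 * 76 / (28 + 76)
v = 105.9615 uM/s

105.9615 uM/s


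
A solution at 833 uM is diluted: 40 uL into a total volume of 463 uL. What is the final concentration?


C2 = C1 * V1 / V2
C2 = 833 * 40 / 463
C2 = 71.9654 uM

71.9654 uM


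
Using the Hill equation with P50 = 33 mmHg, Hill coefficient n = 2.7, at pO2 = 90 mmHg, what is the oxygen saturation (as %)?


Y = pO2^n / (P50^n + pO2^n)
Y = 90^2.7 / (33^2.7 + 90^2.7)
Y = 93.76%

93.76%


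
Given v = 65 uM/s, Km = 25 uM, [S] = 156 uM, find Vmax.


Vmax = v * (Km + [S]) / [S]
Vmax = 65 * (25 + 156) / 156
Vmax = 75.4167 uM/s

75.4167 uM/s


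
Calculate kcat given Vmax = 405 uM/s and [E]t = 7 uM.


kcat = Vmax / [E]t
kcat = 405 / 7
kcat = 57.8571 s^-1

57.8571 s^-1


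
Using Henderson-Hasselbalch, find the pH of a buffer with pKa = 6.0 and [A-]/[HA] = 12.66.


pH = pKa + log10([A-]/[HA])
pH = 6.0 + log10(12.66)
pH = 7.1024

7.1024


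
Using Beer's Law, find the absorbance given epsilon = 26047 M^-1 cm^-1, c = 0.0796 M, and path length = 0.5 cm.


A = epsilon * c * l
A = 26047 * 0.0796 * 0.5
A = 1036.6706

1036.6706


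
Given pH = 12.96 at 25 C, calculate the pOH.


pOH = 14 - pH
pOH = 14 - 12.96
pOH = 1.04

1.04


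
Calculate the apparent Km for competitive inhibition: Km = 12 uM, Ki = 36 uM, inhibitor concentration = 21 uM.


Km_app = Km * (1 + [I]/Ki)
Km_app = 12 * (1 + 21/36)
Km_app = 19.0 uM

19.0 uM


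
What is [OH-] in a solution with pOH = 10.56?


[OH-] = 10^(-pOH)
[OH-] = 10^(-10.56)
[OH-] = 2.754e-11 M

2.754e-11 M


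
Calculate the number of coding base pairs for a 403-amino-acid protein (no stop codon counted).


Each amino acid = 1 codon = 3 bp
bp = 403 * 3 = 1209 bp

1209 bp


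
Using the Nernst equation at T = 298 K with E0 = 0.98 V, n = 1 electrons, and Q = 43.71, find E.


E = E0 - (RT/nF) * ln(Q)
E = 0.98 - (8.314 * 298 / (1 * 96485)) * ln(43.71)
E = 0.883 V

0.883 V


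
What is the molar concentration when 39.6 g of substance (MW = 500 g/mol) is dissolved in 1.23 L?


C = (mass / MW) / volume
C = (39.6 / 500) / 1.23
C = 0.0644 M

0.0644 M


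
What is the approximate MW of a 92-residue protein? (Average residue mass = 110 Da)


MW = n_residues * 110 Da
MW = 92 * 110
MW = 10120 Da

10120 Da


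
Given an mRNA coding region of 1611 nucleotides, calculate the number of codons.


codons = nucleotides / 3
codons = 1611 / 3 = 537

537


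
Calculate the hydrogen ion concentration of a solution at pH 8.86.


[H+] = 10^(-pH)
[H+] = 10^(-8.86)
[H+] = 1.380e-09 M

1.380e-09 M


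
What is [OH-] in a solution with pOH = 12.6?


[OH-] = 10^(-pOH)
[OH-] = 10^(-12.6)
[OH-] = 2.512e-13 M

2.512e-13 M


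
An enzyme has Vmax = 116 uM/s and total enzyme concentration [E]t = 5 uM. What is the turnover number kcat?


kcat = Vmax / [E]t
kcat = 116 / 5
kcat = 23.2 s^-1

23.2 s^-1


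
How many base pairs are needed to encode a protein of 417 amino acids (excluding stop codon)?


Each amino acid = 1 codon = 3 bp
bp = 417 * 3 = 1251 bp

1251 bp


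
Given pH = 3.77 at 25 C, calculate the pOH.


pOH = 14 - pH
pOH = 14 - 3.77
pOH = 10.23

10.23


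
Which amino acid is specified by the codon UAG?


Standard genetic code lookup.
Codon UAG -> Stop

Stop


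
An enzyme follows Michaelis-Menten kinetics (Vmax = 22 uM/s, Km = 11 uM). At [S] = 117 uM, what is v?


v = Vmax * [S] / (Km + [S])
v = 22 * 117 / (11 + 117)
v = 20.1094 uM/s

20.1094 uM/s


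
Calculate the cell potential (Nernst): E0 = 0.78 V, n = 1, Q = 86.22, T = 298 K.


E = E0 - (RT/nF) * ln(Q)
E = 0.78 - (8.314 * 298 / (1 * 96485)) * ln(86.22)
E = 0.6656 V

0.6656 V


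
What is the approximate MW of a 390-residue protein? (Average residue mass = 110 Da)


MW = n_residues * 110 Da
MW = 390 * 110
MW = 42900 Da

42900 Da


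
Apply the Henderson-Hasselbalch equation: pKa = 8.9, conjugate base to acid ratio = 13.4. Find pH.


pH = pKa + log10([A-]/[HA])
pH = 8.9 + log10(13.4)
pH = 10.0271

10.0271


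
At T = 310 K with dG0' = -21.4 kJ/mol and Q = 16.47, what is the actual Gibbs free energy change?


dG = dG0' + RT * ln(Q) / 1000
dG = -21.4 + 8.314 * 310 * ln(16.47) / 1000
dG = -14.1795 kJ/mol

-14.1795 kJ/mol


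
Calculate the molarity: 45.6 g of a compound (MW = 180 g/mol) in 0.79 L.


C = (mass / MW) / volume
C = (45.6 / 180) / 0.79
C = 0.3207 M

0.3207 M


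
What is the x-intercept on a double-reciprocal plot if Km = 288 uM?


x-intercept = -1/Km
= -1/288
= -0.0035 1/uM

-0.0035 1/uM


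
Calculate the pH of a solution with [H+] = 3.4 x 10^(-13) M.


pH = -log10([H+])
pH = -log10(3.4 x 10^(-13))
pH = 12.4685

12.4685


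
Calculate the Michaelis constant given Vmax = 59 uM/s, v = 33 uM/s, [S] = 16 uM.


Km = [S] * (Vmax - v) / v
Km = 16 * (59 - 33) / 33
Km = 12.6061 uM

12.6061 uM


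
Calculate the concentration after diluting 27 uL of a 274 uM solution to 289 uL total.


C2 = C1 * V1 / V2
C2 = 274 * 27 / 289
C2 = 25.5986 uM

25.5986 uM


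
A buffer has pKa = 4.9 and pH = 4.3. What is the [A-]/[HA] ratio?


[A-]/[HA] = 10^(pH - pKa)
= 10^(4.3 - 4.9)
= 0.2512

0.2512


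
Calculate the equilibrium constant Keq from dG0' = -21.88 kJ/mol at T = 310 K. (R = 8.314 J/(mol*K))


Keq = exp(-dG0 * 1000 / (R * T))
Keq = exp(-(-21.88) * 1000 / (8.314 * 310))
Keq = 4862.815

4862.815


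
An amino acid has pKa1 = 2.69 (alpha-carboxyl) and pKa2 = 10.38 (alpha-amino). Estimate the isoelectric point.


pI = (pKa1 + pKa2) / 2
pI = (2.69 + 10.38) / 2
pI = 6.535

6.535


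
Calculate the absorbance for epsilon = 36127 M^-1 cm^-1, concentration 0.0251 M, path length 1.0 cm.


A = epsilon * c * l
A = 36127 * 0.0251 * 1.0
A = 906.7877

906.7877


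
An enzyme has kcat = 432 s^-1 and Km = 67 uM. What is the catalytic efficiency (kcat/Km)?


Catalytic efficiency = kcat / Km
= 432 / 67
= 6.4478 uM^-1*s^-1

6.4478 uM^-1*s^-1


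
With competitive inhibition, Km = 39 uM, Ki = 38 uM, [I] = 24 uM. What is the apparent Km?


Km_app = Km * (1 + [I]/Ki)
Km_app = 39 * (1 + 24/38)
Km_app = 63.6316 uM

63.6316 uM


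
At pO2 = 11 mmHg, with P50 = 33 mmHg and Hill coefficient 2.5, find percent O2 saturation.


Y = pO2^n / (P50^n + pO2^n)
Y = 11^2.5 / (33^2.5 + 11^2.5)
Y = 6.03%

6.03%


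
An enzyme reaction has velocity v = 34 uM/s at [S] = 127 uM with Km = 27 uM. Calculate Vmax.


Vmax = v * (Km + [S]) / [S]
Vmax = 34 * (27 + 127) / 127
Vmax = 41.2283 uM/s

41.2283 uM/s


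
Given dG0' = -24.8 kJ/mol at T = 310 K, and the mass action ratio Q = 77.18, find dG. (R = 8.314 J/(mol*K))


dG = dG0' + RT * ln(Q) / 1000
dG = -24.8 + 8.314 * 310 * ln(77.18) / 1000
dG = -13.5985 kJ/mol

-13.5985 kJ/mol


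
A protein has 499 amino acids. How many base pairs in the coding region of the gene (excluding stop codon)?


Each amino acid = 1 codon = 3 bp
bp = 499 * 3 = 1497 bp

1497 bp


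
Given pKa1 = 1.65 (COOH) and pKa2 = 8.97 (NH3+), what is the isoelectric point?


pI = (pKa1 + pKa2) / 2
pI = (1.65 + 8.97) / 2
pI = 5.31

5.31


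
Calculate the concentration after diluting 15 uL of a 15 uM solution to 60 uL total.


C2 = C1 * V1 / V2
C2 = 15 * 15 / 60
C2 = 3.75 uM

3.75 uM


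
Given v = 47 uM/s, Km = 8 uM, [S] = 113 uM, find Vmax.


Vmax = v * (Km + [S]) / [S]
Vmax = 47 * (8 + 113) / 113
Vmax = 50.3274 uM/s

50.3274 uM/s


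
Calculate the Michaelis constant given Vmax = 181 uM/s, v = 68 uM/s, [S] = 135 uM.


Km = [S] * (Vmax - v) / v
Km = 135 * (181 - 68) / 68
Km = 224.3382 uM

224.3382 uM


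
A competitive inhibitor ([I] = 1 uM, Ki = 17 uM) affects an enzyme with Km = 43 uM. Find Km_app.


Km_app = Km * (1 + [I]/Ki)
Km_app = 43 * (1 + 1/17)
Km_app = 45.5294 uM

45.5294 uM


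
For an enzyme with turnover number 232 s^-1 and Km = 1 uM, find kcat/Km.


Catalytic efficiency = kcat / Km
= 232 / 1
= 232.0 uM^-1*s^-1

232.0 uM^-1*s^-1


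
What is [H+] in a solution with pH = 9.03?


[H+] = 10^(-pH)
[H+] = 10^(-9.03)
[H+] = 9.333e-10 M

9.333e-10 M


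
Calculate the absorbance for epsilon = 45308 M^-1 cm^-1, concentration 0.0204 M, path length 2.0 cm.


A = epsilon * c * l
A = 45308 * 0.0204 * 2.0
A = 1848.5664

1848.5664


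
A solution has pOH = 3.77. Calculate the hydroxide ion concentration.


[OH-] = 10^(-pOH)
[OH-] = 10^(-3.77)
[OH-] = 1.698e-04 M

1.698e-04 M


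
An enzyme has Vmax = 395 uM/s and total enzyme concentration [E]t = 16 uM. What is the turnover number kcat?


kcat = Vmax / [E]t
kcat = 395 / 16
kcat = 24.6875 s^-1

24.6875 s^-1


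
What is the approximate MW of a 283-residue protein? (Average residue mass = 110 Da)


MW = n_residues * 110 Da
MW = 283 * 110
MW = 31130 Da

31130 Da


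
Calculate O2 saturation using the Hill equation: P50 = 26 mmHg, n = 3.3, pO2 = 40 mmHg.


Y = pO2^n / (P50^n + pO2^n)
Y = 40^3.3 / (26^3.3 + 40^3.3)
Y = 80.56%

80.56%


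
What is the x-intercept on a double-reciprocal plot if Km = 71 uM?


x-intercept = -1/Km
= -1/71
= -0.0141 1/uM

-0.0141 1/uM


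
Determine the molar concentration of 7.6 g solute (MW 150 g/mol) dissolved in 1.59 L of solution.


C = (mass / MW) / volume
C = (7.6 / 150) / 1.59
C = 0.0319 M

0.0319 M


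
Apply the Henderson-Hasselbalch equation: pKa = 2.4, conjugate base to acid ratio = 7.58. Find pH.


pH = pKa + log10([A-]/[HA])
pH = 2.4 + log10(7.58)
pH = 3.2797

3.2797


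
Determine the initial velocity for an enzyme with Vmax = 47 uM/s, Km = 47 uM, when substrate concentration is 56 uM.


v = Vmax * [S] / (Km + [S])
v = 47 * 56 / (47 + 56)
v = 25.5534 uM/s

25.5534 uM/s


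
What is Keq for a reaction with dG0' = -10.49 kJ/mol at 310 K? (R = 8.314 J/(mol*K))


Keq = exp(-dG0 * 1000 / (R * T))
Keq = exp(-(-10.49) * 1000 / (8.314 * 310))
Keq = 58.5621

58.5621


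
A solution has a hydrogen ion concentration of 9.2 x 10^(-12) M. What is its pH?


pH = -log10([H+])
pH = -log10(9.2 x 10^(-12))
pH = 11.0362

11.0362


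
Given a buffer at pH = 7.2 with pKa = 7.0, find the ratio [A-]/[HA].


[A-]/[HA] = 10^(pH - pKa)
= 10^(7.2 - 7.0)
= 1.5849

1.5849


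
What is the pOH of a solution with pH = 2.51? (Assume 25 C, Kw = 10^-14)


pOH = 14 - pH
pOH = 14 - 2.51
pOH = 11.49

11.49


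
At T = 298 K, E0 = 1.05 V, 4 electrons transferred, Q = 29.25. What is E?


E = E0 - (RT/nF) * ln(Q)
E = 1.05 - (8.314 * 298 / (4 * 96485)) * ln(29.25)
E = 1.0283 V

1.0283 V


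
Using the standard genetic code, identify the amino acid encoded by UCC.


Standard genetic code lookup.
Codon UCC -> Ser

Ser


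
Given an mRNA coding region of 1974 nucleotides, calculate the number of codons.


codons = nucleotides / 3
codons = 1974 / 3 = 658

658


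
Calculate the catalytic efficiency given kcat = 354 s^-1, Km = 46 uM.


Catalytic efficiency = kcat / Km
= 354 / 46
= 7.6957 uM^-1*s^-1

7.6957 uM^-1*s^-1


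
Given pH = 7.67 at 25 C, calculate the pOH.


pOH = 14 - pH
pOH = 14 - 7.67
pOH = 6.33

6.33


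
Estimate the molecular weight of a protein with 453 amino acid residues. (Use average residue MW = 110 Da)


MW = n_residues * 110 Da
MW = 453 * 110
MW = 49830 Da

49830 Da


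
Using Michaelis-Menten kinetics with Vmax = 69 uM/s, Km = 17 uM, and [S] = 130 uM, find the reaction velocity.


v = Vmax * [S] / (Km + [S])
v = 69 * 130 / (17 + 130)
v = 61.0204 uM/s

61.0204 uM/s


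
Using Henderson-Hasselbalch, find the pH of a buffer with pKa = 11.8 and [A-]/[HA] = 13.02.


pH = pKa + log10([A-]/[HA])
pH = 11.8 + log10(13.02)
pH = 12.9146

12.9146


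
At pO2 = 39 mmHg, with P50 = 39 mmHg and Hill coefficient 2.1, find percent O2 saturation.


Y = pO2^n / (P50^n + pO2^n)
Y = 39^2.1 / (39^2.1 + 39^2.1)
Y = 50.0%

50.0%


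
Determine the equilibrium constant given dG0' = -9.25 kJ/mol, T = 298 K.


Keq = exp(-dG0 * 1000 / (R * T))
Keq = exp(-(-9.25) * 1000 / (8.314 * 298))
Keq = 41.825

41.825


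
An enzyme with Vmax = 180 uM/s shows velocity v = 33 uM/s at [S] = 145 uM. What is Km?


Km = [S] * (Vmax - v) / v
Km = 145 * (180 - 33) / 33
Km = 645.9091 uM

645.9091 uM


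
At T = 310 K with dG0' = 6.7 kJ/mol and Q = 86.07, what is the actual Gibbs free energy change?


dG = dG0' + RT * ln(Q) / 1000
dG = 6.7 + 8.314 * 310 * ln(86.07) / 1000
dG = 18.1825 kJ/mol

18.1825 kJ/mol


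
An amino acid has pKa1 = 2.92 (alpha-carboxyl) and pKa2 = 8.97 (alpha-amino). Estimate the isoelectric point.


pI = (pKa1 + pKa2) / 2
pI = (2.92 + 8.97) / 2
pI = 5.945

5.945


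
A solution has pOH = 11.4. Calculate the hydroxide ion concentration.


[OH-] = 10^(-pOH)
[OH-] = 10^(-11.4)
[OH-] = 3.981e-12 M

3.981e-12 M


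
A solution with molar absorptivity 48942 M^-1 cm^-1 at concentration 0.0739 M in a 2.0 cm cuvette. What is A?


A = epsilon * c * l
A = 48942 * 0.0739 * 2.0
A = 7233.6276

7233.6276


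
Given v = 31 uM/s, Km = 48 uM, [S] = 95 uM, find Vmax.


Vmax = v * (Km + [S]) / [S]
Vmax = 31 * (48 + 95) / 95
Vmax = 46.6632 uM/s

46.6632 uM/s


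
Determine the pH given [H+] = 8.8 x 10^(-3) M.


pH = -log10([H+])
pH = -log10(8.8 x 10^(-3))
pH = 2.0555

2.0555


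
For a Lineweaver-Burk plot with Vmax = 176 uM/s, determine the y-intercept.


y-intercept = 1/Vmax
= 1/176
= 0.0057 s/uM

0.0057 s/uM


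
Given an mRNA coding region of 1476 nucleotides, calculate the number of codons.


codons = nucleotides / 3
codons = 1476 / 3 = 492

492


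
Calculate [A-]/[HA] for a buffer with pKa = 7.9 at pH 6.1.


[A-]/[HA] = 10^(pH - pKa)
= 10^(6.1 - 7.9)
= 0.0158

0.0158


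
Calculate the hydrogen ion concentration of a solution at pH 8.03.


[H+] = 10^(-pH)
[H+] = 10^(-8.03)
[H+] = 9.333e-09 M

9.333e-09 M


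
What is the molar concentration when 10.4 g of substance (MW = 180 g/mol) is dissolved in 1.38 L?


C = (mass / MW) / volume
C = (10.4 / 180) / 1.38
C = 0.0419 M

0.0419 M


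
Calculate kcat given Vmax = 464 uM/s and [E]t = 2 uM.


kcat = Vmax / [E]t
kcat = 464 / 2
kcat = 232.0 s^-1

232.0 s^-1


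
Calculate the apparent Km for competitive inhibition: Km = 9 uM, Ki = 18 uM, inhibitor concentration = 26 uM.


Km_app = Km * (1 + [I]/Ki)
Km_app = 9 * (1 + 26/18)
Km_app = 22.0 uM

22.0 uM


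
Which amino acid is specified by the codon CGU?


Standard genetic code lookup.
Codon CGU -> Arg

Arg


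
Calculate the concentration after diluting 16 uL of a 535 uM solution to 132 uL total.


C2 = C1 * V1 / V2
C2 = 535 * 16 / 132
C2 = 64.8485 uM

64.8485 uM


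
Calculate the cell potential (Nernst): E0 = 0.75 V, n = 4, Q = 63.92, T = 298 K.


E = E0 - (RT/nF) * ln(Q)
E = 0.75 - (8.314 * 298 / (4 * 96485)) * ln(63.92)
E = 0.7233 V

0.7233 V


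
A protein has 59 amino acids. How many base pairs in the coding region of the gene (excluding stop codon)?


Each amino acid = 1 codon = 3 bp
bp = 59 * 3 = 177 bp

177 bp


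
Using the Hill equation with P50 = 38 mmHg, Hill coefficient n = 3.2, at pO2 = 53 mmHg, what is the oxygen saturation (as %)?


Y = pO2^n / (P50^n + pO2^n)
Y = 53^3.2 / (38^3.2 + 53^3.2)
Y = 74.36%

74.36%


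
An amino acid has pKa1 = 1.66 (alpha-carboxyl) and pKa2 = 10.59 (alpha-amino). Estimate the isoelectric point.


pI = (pKa1 + pKa2) / 2
pI = (1.66 + 10.59) / 2
pI = 6.125

6.125


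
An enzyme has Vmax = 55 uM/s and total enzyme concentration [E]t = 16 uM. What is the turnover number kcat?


kcat = Vmax / [E]t
kcat = 55 / 16
kcat = 3.4375 s^-1

3.4375 s^-1


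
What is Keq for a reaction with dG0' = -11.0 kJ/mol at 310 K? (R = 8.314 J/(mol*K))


Keq = exp(-dG0 * 1000 / (R * T))
Keq = exp(-(-11.0) * 1000 / (8.314 * 310))
Keq = 71.3763

71.3763


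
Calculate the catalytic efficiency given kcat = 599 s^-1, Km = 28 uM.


Catalytic efficiency = kcat / Km
= 599 / 28
= 21.3929 uM^-1*s^-1

21.3929 uM^-1*s^-1


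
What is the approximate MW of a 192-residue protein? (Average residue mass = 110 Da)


MW = n_residues * 110 Da
MW = 192 * 110
MW = 21120 Da

21120 Da


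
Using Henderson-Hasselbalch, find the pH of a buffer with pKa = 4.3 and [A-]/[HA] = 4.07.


pH = pKa + log10([A-]/[HA])
pH = 4.3 + log10(4.07)
pH = 4.9096

4.9096


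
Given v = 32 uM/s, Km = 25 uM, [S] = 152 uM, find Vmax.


Vmax = v * (Km + [S]) / [S]
Vmax = 32 * (25 + 152) / 152
Vmax = 37.2632 uM/s

37.2632 uM/s


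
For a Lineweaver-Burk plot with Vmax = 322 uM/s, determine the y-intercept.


y-intercept = 1/Vmax
= 1/322
= 0.0031 s/uM

0.0031 s/uM


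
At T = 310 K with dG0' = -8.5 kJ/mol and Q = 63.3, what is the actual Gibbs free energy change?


dG = dG0' + RT * ln(Q) / 1000
dG = -8.5 + 8.314 * 310 * ln(63.3) / 1000
dG = 2.1905 kJ/mol

2.1905 kJ/mol


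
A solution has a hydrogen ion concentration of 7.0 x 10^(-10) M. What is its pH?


pH = -log10([H+])
pH = -log10(7.0 x 10^(-10))
pH = 9.1549

9.1549


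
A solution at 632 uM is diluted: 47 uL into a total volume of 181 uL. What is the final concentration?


C2 = C1 * V1 / V2
C2 = 632 * 47 / 181
C2 = 164.1105 uM

164.1105 uM


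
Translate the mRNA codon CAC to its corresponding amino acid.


Standard genetic code lookup.
Codon CAC -> His

His


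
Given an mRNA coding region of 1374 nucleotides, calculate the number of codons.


codons = nucleotides / 3
codons = 1374 / 3 = 458

458


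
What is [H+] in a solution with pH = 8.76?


[H+] = 10^(-pH)
[H+] = 10^(-8.76)
[H+] = 1.738e-09 M

1.738e-09 M


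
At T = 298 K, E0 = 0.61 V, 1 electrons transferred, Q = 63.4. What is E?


E = E0 - (RT/nF) * ln(Q)
E = 0.61 - (8.314 * 298 / (1 * 96485)) * ln(63.4)
E = 0.5034 V

0.5034 V


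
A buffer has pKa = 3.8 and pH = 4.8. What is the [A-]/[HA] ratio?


[A-]/[HA] = 10^(pH - pKa)
= 10^(4.8 - 3.8)
= 10.0

10.0


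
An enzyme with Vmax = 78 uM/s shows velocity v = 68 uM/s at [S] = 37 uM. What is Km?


Km = [S] * (Vmax - v) / v
Km = 37 * (78 - 68) / 68
Km = 5.4412 uM

5.4412 uM


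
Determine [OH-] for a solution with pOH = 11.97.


[OH-] = 10^(-pOH)
[OH-] = 10^(-11.97)
[OH-] = 1.072e-12 M

1.072e-12 M


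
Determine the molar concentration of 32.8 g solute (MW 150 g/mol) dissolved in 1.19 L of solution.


C = (mass / MW) / volume
C = (32.8 / 150) / 1.19
C = 0.1838 M

0.1838 M


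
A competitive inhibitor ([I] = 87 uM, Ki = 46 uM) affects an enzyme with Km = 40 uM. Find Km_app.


Km_app = Km * (1 + [I]/Ki)
Km_app = 40 * (1 + 87/46)
Km_app = 115.6522 uM

115.6522 uM


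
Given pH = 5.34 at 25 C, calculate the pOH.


pOH = 14 - pH
pOH = 14 - 5.34
pOH = 8.66

8.66


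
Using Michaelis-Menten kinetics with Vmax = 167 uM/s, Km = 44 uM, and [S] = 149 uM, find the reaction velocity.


v = Vmax * [S] / (Km + [S])
v = 167 * 149 / (44 + 149)
v = 128.9275 uM/s

128.9275 uM/s


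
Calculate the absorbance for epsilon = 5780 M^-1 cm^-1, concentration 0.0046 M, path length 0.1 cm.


A = epsilon * c * l
A = 5780 * 0.0046 * 0.1
A = 2.6588

2.6588


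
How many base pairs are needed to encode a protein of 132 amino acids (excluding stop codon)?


Each amino acid = 1 codon = 3 bp
bp = 132 * 3 = 396 bp

396 bp


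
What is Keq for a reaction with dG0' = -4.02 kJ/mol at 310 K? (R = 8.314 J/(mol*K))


Keq = exp(-dG0 * 1000 / (R * T))
Keq = exp(-(-4.02) * 1000 / (8.314 * 310))
Keq = 4.7576

4.7576


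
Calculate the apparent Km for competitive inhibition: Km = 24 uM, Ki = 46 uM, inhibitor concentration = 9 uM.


Km_app = Km * (1 + [I]/Ki)
Km_app = 24 * (1 + 9/46)
Km_app = 28.6957 uM

28.6957 uM


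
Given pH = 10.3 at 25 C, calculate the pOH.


pOH = 14 - pH
pOH = 14 - 10.3
pOH = 3.7

3.7


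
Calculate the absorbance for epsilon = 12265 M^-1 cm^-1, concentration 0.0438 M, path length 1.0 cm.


A = epsilon * c * l
A = 12265 * 0.0438 * 1.0
A = 537.207

537.207


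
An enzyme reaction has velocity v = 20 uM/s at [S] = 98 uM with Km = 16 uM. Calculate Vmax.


Vmax = v * (Km + [S]) / [S]
Vmax = 20 * (16 + 98) / 98
Vmax = 23.2653 uM/s

23.2653 uM/s


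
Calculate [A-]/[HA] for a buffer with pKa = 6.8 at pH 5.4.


[A-]/[HA] = 10^(pH - pKa)
= 10^(5.4 - 6.8)
= 0.0398

0.0398


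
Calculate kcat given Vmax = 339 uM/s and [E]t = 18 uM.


kcat = Vmax / [E]t
kcat = 339 / 18
kcat = 18.8333 s^-1

18.8333 s^-1


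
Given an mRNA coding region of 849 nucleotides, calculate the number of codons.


codons = nucleotides / 3
codons = 849 / 3 = 283

283


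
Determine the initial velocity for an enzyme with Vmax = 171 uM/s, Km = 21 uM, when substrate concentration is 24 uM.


v = Vmax * [S] / (Km + [S])
v = 171 * 24 / (21 + 24)
v = 91.2 uM/s

91.2 uM/s


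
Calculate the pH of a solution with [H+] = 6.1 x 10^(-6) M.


pH = -log10([H+])
pH = -log10(6.1 x 10^(-6))
pH = 5.2147

5.2147


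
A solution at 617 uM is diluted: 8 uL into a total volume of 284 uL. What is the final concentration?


C2 = C1 * V1 / V2
C2 = 617 * 8 / 284
C2 = 17.3803 uM

17.3803 uM


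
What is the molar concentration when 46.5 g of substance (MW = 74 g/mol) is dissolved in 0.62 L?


C = (mass / MW) / volume
C = (46.5 / 74) / 0.62
C = 1.0135 M

1.0135 M


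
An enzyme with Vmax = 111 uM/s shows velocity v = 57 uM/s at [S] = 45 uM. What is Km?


Km = [S] * (Vmax - v) / v
Km = 45 * (111 - 57) / 57
Km = 42.6316 uM

42.6316 uM


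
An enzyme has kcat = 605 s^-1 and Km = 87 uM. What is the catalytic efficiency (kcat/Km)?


Catalytic efficiency = kcat / Km
= 605 / 87
= 6.954 uM^-1*s^-1

6.954 uM^-1*s^-1


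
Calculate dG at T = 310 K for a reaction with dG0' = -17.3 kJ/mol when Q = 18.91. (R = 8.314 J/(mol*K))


dG = dG0' + RT * ln(Q) / 1000
dG = -17.3 + 8.314 * 310 * ln(18.91) / 1000
dG = -9.7234 kJ/mol

-9.7234 kJ/mol


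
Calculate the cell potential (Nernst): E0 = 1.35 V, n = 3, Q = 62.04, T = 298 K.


E = E0 - (RT/nF) * ln(Q)
E = 1.35 - (8.314 * 298 / (3 * 96485)) * ln(62.04)
E = 1.3147 V

1.3147 V


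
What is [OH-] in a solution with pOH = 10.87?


[OH-] = 10^(-pOH)
[OH-] = 10^(-10.87)
[OH-] = 1.349e-11 M

1.349e-11 M


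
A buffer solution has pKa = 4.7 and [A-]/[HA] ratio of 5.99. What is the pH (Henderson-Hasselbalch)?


pH = pKa + log10([A-]/[HA])
pH = 4.7 + log10(5.99)
pH = 5.4774

5.4774


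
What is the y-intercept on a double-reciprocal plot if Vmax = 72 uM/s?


y-intercept = 1/Vmax
= 1/72
= 0.0139 s/uM

0.0139 s/uM


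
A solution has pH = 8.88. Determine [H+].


[H+] = 10^(-pH)
[H+] = 10^(-8.88)
[H+] = 1.318e-09 M

1.318e-09 M


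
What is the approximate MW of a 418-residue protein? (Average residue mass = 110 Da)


MW = n_residues * 110 Da
MW = 418 * 110
MW = 45980 Da

45980 Da


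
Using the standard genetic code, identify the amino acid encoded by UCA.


Standard genetic code lookup.
Codon UCA -> Ser

Ser


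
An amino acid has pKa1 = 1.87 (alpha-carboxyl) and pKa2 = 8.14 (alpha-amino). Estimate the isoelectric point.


pI = (pKa1 + pKa2) / 2
pI = (1.87 + 8.14) / 2
pI = 5.005

5.005


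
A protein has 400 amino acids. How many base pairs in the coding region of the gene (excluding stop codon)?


Each amino acid = 1 codon = 3 bp
bp = 400 * 3 = 1200 bp

1200 bp


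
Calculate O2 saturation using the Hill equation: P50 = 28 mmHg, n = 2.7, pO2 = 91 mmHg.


Y = pO2^n / (P50^n + pO2^n)
Y = 91^2.7 / (28^2.7 + 91^2.7)
Y = 96.02%

96.02%


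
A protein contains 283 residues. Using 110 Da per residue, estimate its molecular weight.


MW = n_residues * 110 Da
MW = 283 * 110
MW = 31130 Da

31130 Da


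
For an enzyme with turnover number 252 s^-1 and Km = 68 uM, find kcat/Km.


Catalytic efficiency = kcat / Km
= 252 / 68
= 3.7059 uM^-1*s^-1

3.7059 uM^-1*s^-1
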